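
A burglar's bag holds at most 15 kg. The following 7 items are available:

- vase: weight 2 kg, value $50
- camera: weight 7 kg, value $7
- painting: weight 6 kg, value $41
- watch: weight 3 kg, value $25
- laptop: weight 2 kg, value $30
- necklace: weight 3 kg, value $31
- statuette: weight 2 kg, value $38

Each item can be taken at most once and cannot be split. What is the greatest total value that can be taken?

This is a 0/1 knapsack; check combinations near the capacity.
- vase+painting+laptop+necklace+statuette: weight 2+6+2+3+2=15, value 50+41+30+31+38=190
- vase+painting+watch+laptop+statuette: weight 2+6+3+2+2=15, value 50+41+25+30+38=184
- vase+watch+laptop+necklace+statuette: weight 2+3+2+3+2=12, value 50+25+30+31+38=174
- vase+painting+necklace+statuette: weight 2+6+3+2=13, value 50+41+31+38=160
- vase+painting+laptop+statuette: weight 2+6+2+2=12, value 50+41+30+38=159
Best: $190.

$190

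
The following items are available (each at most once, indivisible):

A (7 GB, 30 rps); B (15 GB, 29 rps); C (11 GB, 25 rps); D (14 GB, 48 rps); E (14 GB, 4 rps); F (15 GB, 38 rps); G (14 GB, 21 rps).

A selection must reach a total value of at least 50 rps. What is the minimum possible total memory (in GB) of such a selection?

18

Subsets with value ≥ 50, sorted by total memory:
- A+C: memory 18, value 55
- A+D: memory 21, value 78
- A+G: memory 21, value 51
- A+F: memory 22, value 68
Minimum memory: 18 GB.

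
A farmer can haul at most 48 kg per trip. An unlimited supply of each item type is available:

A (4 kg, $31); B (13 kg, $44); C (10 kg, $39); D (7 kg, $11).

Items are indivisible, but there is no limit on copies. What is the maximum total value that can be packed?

Best value-per-unit is A at 31/4, and filling with it alone uses weight 12×4=48. No mix of the others beats 12×31 = 372.

$372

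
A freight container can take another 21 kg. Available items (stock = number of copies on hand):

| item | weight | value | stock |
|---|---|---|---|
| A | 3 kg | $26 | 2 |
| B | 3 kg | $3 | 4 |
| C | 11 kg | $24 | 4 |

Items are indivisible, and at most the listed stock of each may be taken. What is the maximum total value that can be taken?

Best selections within weight 21 and stock limits:
- 2×A + 1×B + 1×C: weight 20, value 79
- 2×A + 1×C: weight 17, value 76
Best: $79.

$79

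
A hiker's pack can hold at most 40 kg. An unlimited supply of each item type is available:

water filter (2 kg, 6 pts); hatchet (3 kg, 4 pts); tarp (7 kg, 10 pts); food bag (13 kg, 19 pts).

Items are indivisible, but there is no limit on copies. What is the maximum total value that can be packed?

Best value-per-unit is water filter at 6/2, and filling with it alone uses weight 20×2=40. No mix of the others beats 20×6 = 120.

120 pts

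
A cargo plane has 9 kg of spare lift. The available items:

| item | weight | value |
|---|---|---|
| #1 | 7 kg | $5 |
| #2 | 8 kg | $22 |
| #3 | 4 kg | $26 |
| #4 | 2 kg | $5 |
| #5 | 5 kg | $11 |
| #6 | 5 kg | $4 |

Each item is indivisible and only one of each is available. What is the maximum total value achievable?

This is a 0/1 knapsack; check combinations near the capacity.
- #3+#5: weight 4+5=9, value 26+11=37
- #3+#4: weight 4+2=6, value 26+5=31
- #3+#6: weight 4+5=9, value 26+4=30
- #3: weight 4, value 26
Best: $37.

$37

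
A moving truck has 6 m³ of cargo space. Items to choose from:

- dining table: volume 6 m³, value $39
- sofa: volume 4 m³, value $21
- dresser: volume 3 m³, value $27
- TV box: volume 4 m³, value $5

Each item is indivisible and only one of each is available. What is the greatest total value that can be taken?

$39

Check high-value combinations within 6 m³:
- dining table: volume 6, value 39
- dresser: volume 3, value 27
- sofa: volume 4, value 21
- TV box: volume 4, value 5
Best: $39.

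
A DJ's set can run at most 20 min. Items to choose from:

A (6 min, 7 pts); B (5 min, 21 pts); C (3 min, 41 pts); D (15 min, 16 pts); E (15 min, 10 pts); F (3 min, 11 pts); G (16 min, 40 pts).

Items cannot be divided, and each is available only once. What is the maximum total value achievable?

Check high-value combinations within 20 min:
- C+G: duration 3+16=19, value 41+40=81
- A+B+C+F: duration 6+5+3+3=17, value 7+21+41+11=80
- B+C+F: duration 5+3+3=11, value 21+41+11=73
- A+B+C: duration 6+5+3=14, value 7+21+41=69
Best: 81 pts.

81 pts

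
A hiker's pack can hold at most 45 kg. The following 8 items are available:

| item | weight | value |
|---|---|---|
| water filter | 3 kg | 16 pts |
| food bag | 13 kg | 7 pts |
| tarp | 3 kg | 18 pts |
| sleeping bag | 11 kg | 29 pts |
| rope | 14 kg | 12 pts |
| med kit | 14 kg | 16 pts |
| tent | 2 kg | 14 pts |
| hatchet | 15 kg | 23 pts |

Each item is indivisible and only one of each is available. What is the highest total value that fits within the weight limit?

100 pts

Check high-value combinations within 45 kg:
- water filter+tarp+sleeping bag+tent+hatchet: weight 3+3+11+2+15=34, value 16+18+29+14+23=100
- tarp+sleeping bag+med kit+tent+hatchet: weight 3+11+14+2+15=45, value 18+29+16+14+23=100
- water filter+sleeping bag+med kit+tent+hatchet: weight 3+11+14+2+15=45, value 16+29+16+14+23=98
Best: 100 pts.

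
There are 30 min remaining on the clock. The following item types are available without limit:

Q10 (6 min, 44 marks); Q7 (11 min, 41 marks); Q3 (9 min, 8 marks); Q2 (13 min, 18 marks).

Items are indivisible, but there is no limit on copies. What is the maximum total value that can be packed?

Best value-per-unit is Q10 at 44/6, and filling with it alone uses time 5×6=30. No mix of the others beats 5×44 = 220.

220 marks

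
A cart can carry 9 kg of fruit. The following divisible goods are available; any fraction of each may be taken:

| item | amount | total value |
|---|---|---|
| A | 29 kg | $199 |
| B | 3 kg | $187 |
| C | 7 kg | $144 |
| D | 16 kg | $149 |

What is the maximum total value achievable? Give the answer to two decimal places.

310.43

Take in order of value per unit:
- B (187/3 per unit): all 3 → value 187, running total 187.00
- C (144/7 per unit): 6 of 7 → value 6×144/7 = 123.4286, running total 310.43
Total 310.43.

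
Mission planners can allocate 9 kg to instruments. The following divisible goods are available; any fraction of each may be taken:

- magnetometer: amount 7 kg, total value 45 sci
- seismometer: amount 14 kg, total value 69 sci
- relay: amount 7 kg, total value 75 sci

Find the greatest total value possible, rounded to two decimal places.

Take in order of value per unit:
- relay (75/7 per unit): all 7 → value 75, running total 75.00
- magnetometer (45/7 per unit): 2 of 7 → value 2×45/7 = 12.8571, running total 87.86
Total 87.86.

87.86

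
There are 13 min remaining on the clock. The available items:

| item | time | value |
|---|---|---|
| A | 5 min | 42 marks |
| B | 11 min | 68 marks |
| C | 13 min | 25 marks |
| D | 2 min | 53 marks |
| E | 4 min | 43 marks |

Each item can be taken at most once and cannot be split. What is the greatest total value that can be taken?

138 marks

Check high-value combinations within 13 min:
- A+D+E: time 5+2+4=11, value 42+53+43=138
- B+D: time 11+2=13, value 68+53=121
- D+E: time 2+4=6, value 53+43=96
- A+D: time 5+2=7, value 42+53=95
Best: 138 marks.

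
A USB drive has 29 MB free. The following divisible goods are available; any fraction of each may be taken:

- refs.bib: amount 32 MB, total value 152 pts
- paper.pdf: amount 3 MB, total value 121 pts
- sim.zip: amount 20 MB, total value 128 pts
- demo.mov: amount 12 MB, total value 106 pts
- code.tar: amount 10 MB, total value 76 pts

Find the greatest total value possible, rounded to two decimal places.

328.60

Take in order of value per unit:
- paper.pdf (121/3 per unit): all 3 → value 121, running total 121.00
- demo.mov (106/12 per unit): all 12 → value 106, running total 227.00
- code.tar (76/10 per unit): all 10 → value 76, running total 303.00
- sim.zip (128/20 per unit): 4 of 20 → value 4×128/20 = 25.6000, running total 328.60
Total 328.60.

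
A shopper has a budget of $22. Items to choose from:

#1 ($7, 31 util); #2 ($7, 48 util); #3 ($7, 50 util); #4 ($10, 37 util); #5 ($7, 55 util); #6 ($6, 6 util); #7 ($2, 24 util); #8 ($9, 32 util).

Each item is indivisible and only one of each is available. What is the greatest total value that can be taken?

153 util

This is a 0/1 knapsack; check combinations near the capacity.
- #2+#3+#5: cost 7+7+7=21, value 48+50+55=153
- #1+#3+#5: cost 7+7+7=21, value 31+50+55=136
- #3+#5+#6+#7: cost 7+7+6+2=22, value 50+55+6+24=135
- #1+#2+#5: cost 7+7+7=21, value 31+48+55=134
Best: 153 util.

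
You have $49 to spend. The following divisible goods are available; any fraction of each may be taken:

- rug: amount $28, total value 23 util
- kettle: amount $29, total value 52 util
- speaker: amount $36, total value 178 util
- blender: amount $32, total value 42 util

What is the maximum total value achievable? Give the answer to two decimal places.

Take in order of value per unit:
- speaker (178/36 per unit): all 36 → value 178, running total 178.00
- kettle (52/29 per unit): 13 of 29 → value 13×52/29 = 23.3103, running total 201.31
Total 201.31.

201.31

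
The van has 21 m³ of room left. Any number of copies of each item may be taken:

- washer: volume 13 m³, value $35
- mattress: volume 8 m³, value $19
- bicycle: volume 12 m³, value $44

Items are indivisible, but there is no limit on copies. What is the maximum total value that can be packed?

$63

Best value-per-unit is bicycle at 44/12; filling with it alone gives 1×44 = 44.
Optimal mix: 1×mattress + 1×bicycle → volume 20, value 63.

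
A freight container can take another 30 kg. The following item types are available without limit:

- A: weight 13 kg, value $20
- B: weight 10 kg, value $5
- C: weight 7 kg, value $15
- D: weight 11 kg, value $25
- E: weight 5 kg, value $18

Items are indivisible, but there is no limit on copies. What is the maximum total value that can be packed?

$108

Best value-per-unit is E at 18/5, and filling with it alone uses weight 6×5=30. No mix of the others beats 6×18 = 108.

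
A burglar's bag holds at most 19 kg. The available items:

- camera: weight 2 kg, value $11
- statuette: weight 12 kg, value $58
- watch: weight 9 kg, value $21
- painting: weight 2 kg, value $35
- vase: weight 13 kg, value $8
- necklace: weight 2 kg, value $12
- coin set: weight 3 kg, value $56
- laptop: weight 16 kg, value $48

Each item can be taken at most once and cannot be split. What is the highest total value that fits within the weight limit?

$161

This is a 0/1 knapsack; check combinations near the capacity.
- statuette+painting+necklace+coin set: weight 12+2+2+3=19, value 58+35+12+56=161
- camera+statuette+painting+coin set: weight 2+12+2+3=19, value 11+58+35+56=160
- statuette+painting+coin set: weight 12+2+3=17, value 58+35+56=149
- camera+statuette+necklace+coin set: weight 2+12+2+3=19, value 11+58+12+56=137
Best: $161.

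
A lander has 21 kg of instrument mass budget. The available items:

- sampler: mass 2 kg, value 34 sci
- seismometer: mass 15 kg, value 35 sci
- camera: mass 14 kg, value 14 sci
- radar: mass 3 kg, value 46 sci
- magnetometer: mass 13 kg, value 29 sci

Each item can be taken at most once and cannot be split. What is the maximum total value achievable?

115 sci

This is a 0/1 knapsack; check combinations near the capacity.
- sampler+seismometer+radar: mass 2+15+3=20, value 34+35+46=115
- sampler+radar+magnetometer: mass 2+3+13=18, value 34+46+29=109
- sampler+camera+radar: mass 2+14+3=19, value 34+14+46=94
- seismometer+radar: mass 15+3=18, value 35+46=81
Best: 115 sci.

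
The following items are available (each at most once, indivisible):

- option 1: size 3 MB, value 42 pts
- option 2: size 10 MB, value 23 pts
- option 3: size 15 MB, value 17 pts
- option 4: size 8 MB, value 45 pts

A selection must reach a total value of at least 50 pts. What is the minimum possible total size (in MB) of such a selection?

11

Subsets with value ≥ 50, sorted by total size:
- option 1+option 4: size 11, value 87
- option 1+option 2: size 13, value 65
- option 2+option 4: size 18, value 68
- option 1+option 3: size 18, value 59
Minimum size: 11 MB.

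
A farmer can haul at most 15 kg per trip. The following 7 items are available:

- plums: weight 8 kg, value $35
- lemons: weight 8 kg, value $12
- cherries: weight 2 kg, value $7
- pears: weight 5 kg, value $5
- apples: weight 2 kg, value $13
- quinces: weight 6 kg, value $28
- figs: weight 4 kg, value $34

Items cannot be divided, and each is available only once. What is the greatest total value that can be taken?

Check high-value combinations within 15 kg:
- plums+apples+figs: weight 8+2+4=14, value 35+13+34=82
- cherries+apples+quinces+figs: weight 2+2+6+4=14, value 7+13+28+34=82
- plums+cherries+figs: weight 8+2+4=14, value 35+7+34=76
- apples+quinces+figs: weight 2+6+4=12, value 13+28+34=75
- plums+figs: weight 8+4=12, value 35+34=69
Best: $82.

$82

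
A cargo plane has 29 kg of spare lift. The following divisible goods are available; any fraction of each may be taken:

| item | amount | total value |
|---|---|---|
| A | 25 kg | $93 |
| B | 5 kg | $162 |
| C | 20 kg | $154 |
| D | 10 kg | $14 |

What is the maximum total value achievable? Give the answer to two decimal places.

330.88

Take in order of value per unit:
- B (162/5 per unit): all 5 → value 162, running total 162.00
- C (154/20 per unit): all 20 → value 154, running total 316.00
- A (93/25 per unit): 4 of 25 → value 4×93/25 = 14.8800, running total 330.88
Total 330.88.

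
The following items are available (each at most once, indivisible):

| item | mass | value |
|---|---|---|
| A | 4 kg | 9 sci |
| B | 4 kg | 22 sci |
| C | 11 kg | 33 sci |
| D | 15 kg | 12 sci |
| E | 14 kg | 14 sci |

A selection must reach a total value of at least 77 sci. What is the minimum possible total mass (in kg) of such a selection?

33

Subsets with value ≥ 77, sorted by total mass:
- A+B+C+E: mass 33, value 78
- B+C+D+E: mass 44, value 81
- A+B+C+D+E: mass 48, value 90
Minimum mass: 33 kg.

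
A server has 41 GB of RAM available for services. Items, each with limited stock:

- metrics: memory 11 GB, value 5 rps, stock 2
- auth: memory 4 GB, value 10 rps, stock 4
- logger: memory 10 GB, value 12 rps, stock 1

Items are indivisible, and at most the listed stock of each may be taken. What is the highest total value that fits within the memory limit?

57 rps

Best selections within memory 41 and stock limits:
- 1×metrics + 4×auth + 1×logger: memory 37, value 57
- 4×auth + 1×logger: memory 26, value 52
Best: 57 rps.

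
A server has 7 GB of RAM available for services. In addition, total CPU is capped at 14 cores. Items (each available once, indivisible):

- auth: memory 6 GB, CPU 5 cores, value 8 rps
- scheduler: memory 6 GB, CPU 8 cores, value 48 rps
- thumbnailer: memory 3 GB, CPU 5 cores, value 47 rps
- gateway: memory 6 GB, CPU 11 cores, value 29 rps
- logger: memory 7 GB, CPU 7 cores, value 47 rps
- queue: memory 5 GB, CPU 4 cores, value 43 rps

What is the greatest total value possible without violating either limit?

48 rps

Feasible sets respecting both limits:
- scheduler: memory 6, CPU 8, value 48
- thumbnailer: memory 3, CPU 5, value 47
- logger: memory 7, CPU 7, value 47
Best: 48 rps.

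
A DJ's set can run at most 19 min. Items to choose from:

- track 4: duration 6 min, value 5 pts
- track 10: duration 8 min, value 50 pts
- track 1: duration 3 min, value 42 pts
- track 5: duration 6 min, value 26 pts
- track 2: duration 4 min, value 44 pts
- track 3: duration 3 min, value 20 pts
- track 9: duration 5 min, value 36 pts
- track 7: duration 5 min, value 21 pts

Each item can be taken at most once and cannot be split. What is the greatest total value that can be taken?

156 pts

Check high-value combinations within 19 min:
- track 10+track 1+track 2+track 3: duration 8+3+4+3=18, value 50+42+44+20=156
- track 1+track 5+track 2+track 9: duration 3+6+4+5=18, value 42+26+44+36=148
- track 10+track 1+track 3+track 9: duration 8+3+3+5=19, value 50+42+20+36=148
- track 1+track 2+track 9+track 7: duration 3+4+5+5=17, value 42+44+36+21=143
Best: 156 pts.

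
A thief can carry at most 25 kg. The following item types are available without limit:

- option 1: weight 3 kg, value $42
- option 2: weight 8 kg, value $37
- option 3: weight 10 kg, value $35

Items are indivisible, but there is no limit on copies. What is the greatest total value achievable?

$336

Best value-per-unit is option 1 at 42/3, and filling with it alone uses weight 8×3=24. No mix of the others beats 8×42 = 336.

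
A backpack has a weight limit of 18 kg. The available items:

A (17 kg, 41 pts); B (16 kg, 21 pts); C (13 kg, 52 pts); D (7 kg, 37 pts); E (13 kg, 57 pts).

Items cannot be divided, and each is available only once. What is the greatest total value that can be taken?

Check high-value combinations within 18 kg:
- E: weight 13, value 57
- C: weight 13, value 52
- A: weight 17, value 41
- D: weight 7, value 37
- B: weight 16, value 21
Best: 57 pts.

57 pts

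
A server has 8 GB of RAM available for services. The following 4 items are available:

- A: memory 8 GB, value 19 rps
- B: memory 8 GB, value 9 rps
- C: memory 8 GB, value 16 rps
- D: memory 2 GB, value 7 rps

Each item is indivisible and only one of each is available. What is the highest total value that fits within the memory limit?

This is a 0/1 knapsack; check combinations near the capacity.
- A: memory 8, value 19
- C: memory 8, value 16
- B: memory 8, value 9
Best: 19 rps.

19 rps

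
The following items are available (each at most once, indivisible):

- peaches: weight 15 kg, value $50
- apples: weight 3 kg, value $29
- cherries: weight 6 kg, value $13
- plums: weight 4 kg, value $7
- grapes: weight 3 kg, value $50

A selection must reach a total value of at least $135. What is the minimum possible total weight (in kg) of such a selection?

25

Subsets with value ≥ 135, sorted by total weight:
- peaches+apples+plums+grapes: weight 25, value 136
- peaches+apples+cherries+grapes: weight 27, value 142
Minimum weight: 25 kg.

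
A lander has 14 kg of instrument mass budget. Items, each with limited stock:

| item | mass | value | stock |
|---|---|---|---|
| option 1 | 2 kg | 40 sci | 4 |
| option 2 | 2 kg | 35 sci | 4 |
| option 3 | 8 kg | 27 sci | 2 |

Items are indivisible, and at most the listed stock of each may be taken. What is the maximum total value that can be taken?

265 sci

Top feasible selections:
- 4×option 1 + 3×option 2: mass 14, value 265
- 3×option 1 + 4×option 2: mass 14, value 260
- 4×option 1 + 2×option 2: mass 12, value 230
Best: 265 sci.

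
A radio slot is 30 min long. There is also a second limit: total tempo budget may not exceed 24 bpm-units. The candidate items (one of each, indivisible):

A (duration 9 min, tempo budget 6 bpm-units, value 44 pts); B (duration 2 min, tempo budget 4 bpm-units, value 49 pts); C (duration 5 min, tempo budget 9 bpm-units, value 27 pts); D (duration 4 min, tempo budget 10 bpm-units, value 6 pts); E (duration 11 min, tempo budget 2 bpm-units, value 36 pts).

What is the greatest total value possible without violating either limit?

Feasible sets respecting both limits:
- A+B+C+E: duration 27, tempo budget 21, value 156
- A+B+D+E: duration 26, tempo budget 22, value 135
- A+B+E: duration 22, tempo budget 12, value 129
- A+B+C: duration 16, tempo budget 19, value 120
Best: 156 pts.

156 pts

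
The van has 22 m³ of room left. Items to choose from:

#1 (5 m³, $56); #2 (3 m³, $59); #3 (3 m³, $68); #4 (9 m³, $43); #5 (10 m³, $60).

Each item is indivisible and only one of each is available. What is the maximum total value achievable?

Check high-value combinations within 22 m³:
- #1+#2+#3+#5: volume 5+3+3+10=21, value 56+59+68+60=243
- #1+#2+#3+#4: volume 5+3+3+9=20, value 56+59+68+43=226
- #2+#3+#5: volume 3+3+10=16, value 59+68+60=187
- #1+#3+#5: volume 5+3+10=18, value 56+68+60=184
Best: $243.

$243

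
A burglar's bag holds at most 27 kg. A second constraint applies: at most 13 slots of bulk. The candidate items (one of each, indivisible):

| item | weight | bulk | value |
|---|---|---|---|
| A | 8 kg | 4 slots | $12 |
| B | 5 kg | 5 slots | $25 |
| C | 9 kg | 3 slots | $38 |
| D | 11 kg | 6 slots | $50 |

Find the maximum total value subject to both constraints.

$88

Feasible sets respecting both limits:
- C+D: weight 20, bulk 9, value 88
- A+B+C: weight 22, bulk 12, value 75
- B+D: weight 16, bulk 11, value 75
Best: $88.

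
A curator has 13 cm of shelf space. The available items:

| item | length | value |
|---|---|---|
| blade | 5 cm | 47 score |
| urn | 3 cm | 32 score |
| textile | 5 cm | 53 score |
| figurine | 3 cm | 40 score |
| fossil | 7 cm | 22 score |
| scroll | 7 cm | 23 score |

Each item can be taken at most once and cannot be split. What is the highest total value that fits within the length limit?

This is a 0/1 knapsack; check combinations near the capacity.
- blade+textile+figurine: length 5+5+3=13, value 47+53+40=140
- blade+urn+textile: length 5+3+5=13, value 47+32+53=132
- urn+textile+figurine: length 3+5+3=11, value 32+53+40=125
- blade+urn+figurine: length 5+3+3=11, value 47+32+40=119
Best: 140 score.

140 score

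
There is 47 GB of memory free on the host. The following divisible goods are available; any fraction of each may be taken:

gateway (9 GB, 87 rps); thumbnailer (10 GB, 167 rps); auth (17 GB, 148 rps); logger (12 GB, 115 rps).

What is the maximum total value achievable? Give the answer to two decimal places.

508.29

Take in order of value per unit:
- thumbnailer (167/10 per unit): all 10 → value 167, running total 167.00
- gateway (87/9 per unit): all 9 → value 87, running total 254.00
- logger (115/12 per unit): all 12 → value 115, running total 369.00
- auth (148/17 per unit): 16 of 17 → value 16×148/17 = 139.2941, running total 508.29
Total 508.29.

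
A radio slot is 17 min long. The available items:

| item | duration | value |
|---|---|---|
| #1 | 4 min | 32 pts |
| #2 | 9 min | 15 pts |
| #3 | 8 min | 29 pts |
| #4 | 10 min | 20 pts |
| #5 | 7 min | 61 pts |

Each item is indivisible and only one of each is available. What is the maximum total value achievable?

Check high-value combinations within 17 min:
- #1+#5: duration 4+7=11, value 32+61=93
- #3+#5: duration 8+7=15, value 29+61=90
- #4+#5: duration 10+7=17, value 20+61=81
Best: 93 pts.

93 pts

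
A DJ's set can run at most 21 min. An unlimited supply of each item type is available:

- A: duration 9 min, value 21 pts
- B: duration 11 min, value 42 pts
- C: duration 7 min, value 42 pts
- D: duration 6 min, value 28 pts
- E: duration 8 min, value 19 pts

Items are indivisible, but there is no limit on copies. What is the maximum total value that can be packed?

126 pts

Best value-per-unit is C at 42/7, and filling with it alone uses duration 3×7=21. No mix of the others beats 3×42 = 126.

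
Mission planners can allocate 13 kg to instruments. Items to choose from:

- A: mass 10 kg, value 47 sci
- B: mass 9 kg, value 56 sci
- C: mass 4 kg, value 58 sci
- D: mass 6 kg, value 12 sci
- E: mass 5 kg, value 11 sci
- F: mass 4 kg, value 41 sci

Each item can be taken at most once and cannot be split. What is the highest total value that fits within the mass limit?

Check high-value combinations within 13 kg:
- B+C: mass 9+4=13, value 56+58=114
- C+E+F: mass 4+5+4=13, value 58+11+41=110
- C+F: mass 4+4=8, value 58+41=99
Best: 114 sci.

114 sci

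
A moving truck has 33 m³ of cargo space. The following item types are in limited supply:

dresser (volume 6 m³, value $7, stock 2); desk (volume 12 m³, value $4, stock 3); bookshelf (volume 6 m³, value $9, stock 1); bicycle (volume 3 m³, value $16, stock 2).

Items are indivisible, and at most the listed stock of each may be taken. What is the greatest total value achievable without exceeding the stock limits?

$55

Best selections within volume 33 and stock limits:
- 2×dresser + 1×bookshelf + 2×bicycle: volume 24, value 55
- 1×dresser + 1×desk + 1×bookshelf + 2×bicycle: volume 30, value 52
Best: $55.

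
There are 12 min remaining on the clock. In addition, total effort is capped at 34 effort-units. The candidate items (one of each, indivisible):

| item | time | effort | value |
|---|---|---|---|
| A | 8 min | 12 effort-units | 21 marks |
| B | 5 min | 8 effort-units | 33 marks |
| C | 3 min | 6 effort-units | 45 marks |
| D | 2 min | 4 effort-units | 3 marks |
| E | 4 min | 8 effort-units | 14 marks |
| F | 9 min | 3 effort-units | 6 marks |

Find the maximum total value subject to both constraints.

Feasible sets respecting both limits:
- B+C+E: time 12, effort 22, value 92
- B+C+D: time 10, effort 18, value 81
- B+C: time 8, effort 14, value 78
- A+C: time 11, effort 18, value 66
Best: 92 marks.

92 marks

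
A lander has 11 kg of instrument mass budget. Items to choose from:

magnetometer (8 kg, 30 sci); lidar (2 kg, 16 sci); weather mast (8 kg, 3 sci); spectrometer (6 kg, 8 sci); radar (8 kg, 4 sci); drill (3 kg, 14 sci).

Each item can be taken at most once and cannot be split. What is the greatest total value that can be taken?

46 sci

Check high-value combinations within 11 kg:
- magnetometer+lidar: mass 8+2=10, value 30+16=46
- magnetometer+drill: mass 8+3=11, value 30+14=44
- lidar+spectrometer+drill: mass 2+6+3=11, value 16+8+14=38
Best: 46 sci.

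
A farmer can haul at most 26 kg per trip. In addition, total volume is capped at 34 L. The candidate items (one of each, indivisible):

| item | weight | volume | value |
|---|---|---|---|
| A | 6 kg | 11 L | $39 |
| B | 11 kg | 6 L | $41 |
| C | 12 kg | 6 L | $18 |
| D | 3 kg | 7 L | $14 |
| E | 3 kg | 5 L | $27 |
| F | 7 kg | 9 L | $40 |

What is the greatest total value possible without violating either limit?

$122

Feasible sets respecting both limits:
- B+D+E+F: weight 24, volume 27, value 122
- A+B+D+E: weight 23, volume 29, value 121
- A+B+F: weight 24, volume 26, value 120
Best: $122.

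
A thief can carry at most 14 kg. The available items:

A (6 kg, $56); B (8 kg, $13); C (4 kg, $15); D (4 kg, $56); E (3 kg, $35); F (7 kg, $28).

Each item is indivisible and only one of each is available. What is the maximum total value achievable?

Check high-value combinations within 14 kg:
- A+D+E: weight 6+4+3=13, value 56+56+35=147
- A+C+D: weight 6+4+4=14, value 56+15+56=127
- D+E+F: weight 4+3+7=14, value 56+35+28=119
- A+D: weight 6+4=10, value 56+56=112
- C+D+E: weight 4+4+3=11, value 15+56+35=106
Best: $147.

$147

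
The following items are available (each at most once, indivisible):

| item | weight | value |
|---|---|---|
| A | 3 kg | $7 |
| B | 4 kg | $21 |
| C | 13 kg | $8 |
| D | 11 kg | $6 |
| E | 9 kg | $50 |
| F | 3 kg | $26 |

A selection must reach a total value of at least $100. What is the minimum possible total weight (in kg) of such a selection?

19

Subsets with value ≥ 100, sorted by total weight:
- A+B+E+F: weight 19, value 104
- B+D+E+F: weight 27, value 103
- B+C+E+F: weight 29, value 105
- A+B+D+E+F: weight 30, value 110
Minimum weight: 19 kg.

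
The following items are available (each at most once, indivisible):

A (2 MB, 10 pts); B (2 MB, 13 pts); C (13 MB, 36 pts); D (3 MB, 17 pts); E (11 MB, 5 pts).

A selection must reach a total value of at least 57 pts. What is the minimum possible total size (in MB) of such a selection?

Subsets with value ≥ 57, sorted by total size:
- A+B+C: size 17, value 59
- B+C+D: size 18, value 66
Minimum size: 17 MB.

17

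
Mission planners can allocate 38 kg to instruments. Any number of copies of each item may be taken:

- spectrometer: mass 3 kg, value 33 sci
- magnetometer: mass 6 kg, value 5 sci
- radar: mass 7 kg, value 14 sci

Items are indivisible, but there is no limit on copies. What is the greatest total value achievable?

396 sci

Best value-per-unit is spectrometer at 33/3, and filling with it alone uses mass 12×3=36. No mix of the others beats 12×33 = 396.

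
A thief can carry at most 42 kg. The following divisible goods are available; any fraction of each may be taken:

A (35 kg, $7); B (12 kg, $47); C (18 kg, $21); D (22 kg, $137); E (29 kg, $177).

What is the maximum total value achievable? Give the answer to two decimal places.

259.07

Take in order of value per unit:
- D (137/22 per unit): all 22 → value 137, running total 137.00
- E (177/29 per unit): 20 of 29 → value 20×177/29 = 122.0690, running total 259.07
Total 259.07.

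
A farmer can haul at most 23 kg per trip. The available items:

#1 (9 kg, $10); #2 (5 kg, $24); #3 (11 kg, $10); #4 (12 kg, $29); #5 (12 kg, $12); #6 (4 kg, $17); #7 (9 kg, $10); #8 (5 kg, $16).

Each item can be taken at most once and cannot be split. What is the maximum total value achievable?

Check high-value combinations within 23 kg:
- #2+#4+#6: weight 5+12+4=21, value 24+29+17=70
- #2+#4+#8: weight 5+12+5=22, value 24+29+16=69
- #1+#2+#6+#8: weight 9+5+4+5=23, value 10+24+17+16=67
- #2+#6+#7+#8: weight 5+4+9+5=23, value 24+17+10+16=67
Best: $70.

$70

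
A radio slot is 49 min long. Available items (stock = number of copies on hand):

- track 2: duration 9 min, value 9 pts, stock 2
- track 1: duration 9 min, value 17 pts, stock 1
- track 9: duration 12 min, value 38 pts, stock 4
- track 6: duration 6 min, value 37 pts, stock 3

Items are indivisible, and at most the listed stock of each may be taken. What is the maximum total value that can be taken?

188 pts

Top feasible selections:
- 3×track 9 + 2×track 6: duration 48, value 188
- 2×track 9 + 3×track 6: duration 42, value 187
- 1×track 2 + 1×track 1 + 1×track 9 + 3×track 6: duration 48, value 175
Best: 188 pts.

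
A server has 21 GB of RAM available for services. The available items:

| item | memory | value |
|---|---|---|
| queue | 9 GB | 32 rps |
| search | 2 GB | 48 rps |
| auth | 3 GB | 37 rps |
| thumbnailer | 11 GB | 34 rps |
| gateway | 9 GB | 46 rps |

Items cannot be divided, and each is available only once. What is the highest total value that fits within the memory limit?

131 rps

Check high-value combinations within 21 GB:
- search+auth+gateway: memory 2+3+9=14, value 48+37+46=131
- queue+search+gateway: memory 9+2+9=20, value 32+48+46=126
- search+auth+thumbnailer: memory 2+3+11=16, value 48+37+34=119
- queue+search+auth: memory 9+2+3=14, value 32+48+37=117
- queue+auth+gateway: memory 9+3+9=21, value 32+37+46=115
Best: 131 rps.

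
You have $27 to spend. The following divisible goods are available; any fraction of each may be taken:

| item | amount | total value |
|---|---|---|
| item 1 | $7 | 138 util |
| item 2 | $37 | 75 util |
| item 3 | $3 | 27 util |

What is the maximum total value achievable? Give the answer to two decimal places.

199.46

Take in order of value per unit:
- item 1 (138/7 per unit): all 7 → value 138, running total 138.00
- item 3 (27/3 per unit): all 3 → value 27, running total 165.00
- item 2 (75/37 per unit): 17 of 37 → value 17×75/37 = 34.4595, running total 199.46
Total 199.46.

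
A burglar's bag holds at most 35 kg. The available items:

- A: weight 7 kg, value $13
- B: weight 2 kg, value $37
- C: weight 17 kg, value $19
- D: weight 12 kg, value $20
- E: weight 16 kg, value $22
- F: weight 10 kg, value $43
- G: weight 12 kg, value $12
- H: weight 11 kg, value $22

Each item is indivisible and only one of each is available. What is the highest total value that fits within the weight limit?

$122

Check high-value combinations within 35 kg:
- B+D+F+H: weight 2+12+10+11=35, value 37+20+43+22=122
- A+B+F+H: weight 7+2+10+11=30, value 13+37+43+22=115
- A+B+E+F: weight 7+2+16+10=35, value 13+37+22+43=115
Best: $122.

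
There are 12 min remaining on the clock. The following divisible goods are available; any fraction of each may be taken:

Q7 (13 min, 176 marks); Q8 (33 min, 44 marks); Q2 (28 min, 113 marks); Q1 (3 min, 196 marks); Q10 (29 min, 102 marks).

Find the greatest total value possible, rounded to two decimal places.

317.85

Take in order of value per unit:
- Q1 (196/3 per unit): all 3 → value 196, running total 196.00
- Q7 (176/13 per unit): 9 of 13 → value 9×176/13 = 121.8462, running total 317.85
Total 317.85.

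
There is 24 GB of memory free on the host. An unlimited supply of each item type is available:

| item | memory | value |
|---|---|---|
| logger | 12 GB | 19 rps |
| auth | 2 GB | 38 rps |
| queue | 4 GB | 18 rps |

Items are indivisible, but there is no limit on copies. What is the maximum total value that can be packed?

Best value-per-unit is auth at 38/2, and filling with it alone uses memory 12×2=24. No mix of the others beats 12×38 = 456.

456 rps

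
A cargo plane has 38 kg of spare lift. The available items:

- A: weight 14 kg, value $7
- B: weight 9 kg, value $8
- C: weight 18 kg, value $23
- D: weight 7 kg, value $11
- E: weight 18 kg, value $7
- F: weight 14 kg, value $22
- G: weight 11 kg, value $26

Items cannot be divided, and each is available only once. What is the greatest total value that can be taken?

This is a 0/1 knapsack; check combinations near the capacity.
- C+D+G: weight 18+7+11=36, value 23+11+26=60
- D+F+G: weight 7+14+11=32, value 11+22+26=59
- B+C+G: weight 9+18+11=38, value 8+23+26=57
- B+F+G: weight 9+14+11=34, value 8+22+26=56
Best: $60.

$60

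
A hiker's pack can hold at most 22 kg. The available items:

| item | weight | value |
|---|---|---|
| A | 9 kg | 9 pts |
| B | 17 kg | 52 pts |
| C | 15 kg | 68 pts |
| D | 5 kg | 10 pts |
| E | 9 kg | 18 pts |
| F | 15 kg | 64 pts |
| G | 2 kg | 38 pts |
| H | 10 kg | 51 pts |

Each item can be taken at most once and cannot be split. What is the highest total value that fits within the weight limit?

116 pts

Check high-value combinations within 22 kg:
- C+D+G: weight 15+5+2=22, value 68+10+38=116
- D+F+G: weight 5+15+2=22, value 10+64+38=112
- E+G+H: weight 9+2+10=21, value 18+38+51=107
- C+G: weight 15+2=17, value 68+38=106
Best: 116 pts.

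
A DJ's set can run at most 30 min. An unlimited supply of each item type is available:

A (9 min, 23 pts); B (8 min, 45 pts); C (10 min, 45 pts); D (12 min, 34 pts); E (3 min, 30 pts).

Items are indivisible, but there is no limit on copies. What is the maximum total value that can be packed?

Best value-per-unit is E at 30/3, and filling with it alone uses duration 10×3=30. No mix of the others beats 10×30 = 300.

300 pts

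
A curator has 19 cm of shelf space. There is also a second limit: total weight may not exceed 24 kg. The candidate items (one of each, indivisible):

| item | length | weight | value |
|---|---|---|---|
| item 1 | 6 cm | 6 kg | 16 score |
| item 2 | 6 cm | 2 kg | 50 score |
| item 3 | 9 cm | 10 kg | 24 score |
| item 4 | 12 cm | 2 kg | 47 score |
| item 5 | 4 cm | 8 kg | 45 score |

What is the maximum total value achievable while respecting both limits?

Feasible sets respecting both limits:
- item 2+item 3+item 5: length 19, weight 20, value 119
- item 1+item 2+item 5: length 16, weight 16, value 111
- item 2+item 4: length 18, weight 4, value 97
Best: 119 score.

119 score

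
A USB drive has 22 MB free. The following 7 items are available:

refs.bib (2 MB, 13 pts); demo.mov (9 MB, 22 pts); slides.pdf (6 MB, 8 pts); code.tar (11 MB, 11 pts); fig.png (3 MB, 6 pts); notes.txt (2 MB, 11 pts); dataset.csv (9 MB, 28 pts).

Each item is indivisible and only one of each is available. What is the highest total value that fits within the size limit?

74 pts

Check high-value combinations within 22 MB:
- refs.bib+demo.mov+notes.txt+dataset.csv: size 2+9+2+9=22, value 13+22+11+28=74
- refs.bib+slides.pdf+fig.png+notes.txt+dataset.csv: size 2+6+3+2+9=22, value 13+8+6+11+28=66
- refs.bib+demo.mov+dataset.csv: size 2+9+9=20, value 13+22+28=63
- demo.mov+notes.txt+dataset.csv: size 9+2+9=20, value 22+11+28=61
Best: 74 pts.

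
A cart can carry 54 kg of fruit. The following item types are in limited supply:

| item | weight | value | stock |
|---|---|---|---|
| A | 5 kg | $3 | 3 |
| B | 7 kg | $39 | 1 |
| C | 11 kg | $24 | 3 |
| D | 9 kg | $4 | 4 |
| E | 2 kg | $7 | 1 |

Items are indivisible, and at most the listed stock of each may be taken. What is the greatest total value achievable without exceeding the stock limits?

$124

Best selections within weight 54 and stock limits:
- 2×A + 1×B + 3×C + 1×E: weight 52, value 124
- 1×B + 3×C + 1×D + 1×E: weight 51, value 122
- 1×A + 1×B + 3×C + 1×E: weight 47, value 121
Best: $124.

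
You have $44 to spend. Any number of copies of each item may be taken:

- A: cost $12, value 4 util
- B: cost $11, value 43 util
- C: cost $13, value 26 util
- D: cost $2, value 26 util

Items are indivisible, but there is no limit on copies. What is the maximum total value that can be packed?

572 util

Best value-per-unit is D at 26/2, and filling with it alone uses cost 22×2=44. No mix of the others beats 22×26 = 572.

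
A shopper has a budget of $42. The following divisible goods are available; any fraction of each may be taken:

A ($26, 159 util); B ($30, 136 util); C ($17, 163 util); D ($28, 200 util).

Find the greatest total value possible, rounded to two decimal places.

341.57

Take in order of value per unit:
- C (163/17 per unit): all 17 → value 163, running total 163.00
- D (200/28 per unit): 25 of 28 → value 25×200/28 = 178.5714, running total 341.57
Total 341.57.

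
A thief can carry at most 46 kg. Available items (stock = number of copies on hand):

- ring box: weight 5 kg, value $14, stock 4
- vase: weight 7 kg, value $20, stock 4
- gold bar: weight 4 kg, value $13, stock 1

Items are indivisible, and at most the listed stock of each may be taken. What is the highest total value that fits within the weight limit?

Best selections within weight 46 and stock limits:
- 4×ring box + 3×vase + 1×gold bar: weight 45, value 129
- 3×ring box + 4×vase: weight 43, value 122
- 2×ring box + 4×vase + 1×gold bar: weight 42, value 121
Best: $129.

$129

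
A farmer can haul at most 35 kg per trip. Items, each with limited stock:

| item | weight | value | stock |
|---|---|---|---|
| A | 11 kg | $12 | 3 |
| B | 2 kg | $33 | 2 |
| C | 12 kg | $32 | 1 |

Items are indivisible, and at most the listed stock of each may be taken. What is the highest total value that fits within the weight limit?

Best selections within weight 35 and stock limits:
- 1×A + 2×B + 1×C: weight 27, value 110
- 2×B + 1×C: weight 16, value 98
Best: $110.

$110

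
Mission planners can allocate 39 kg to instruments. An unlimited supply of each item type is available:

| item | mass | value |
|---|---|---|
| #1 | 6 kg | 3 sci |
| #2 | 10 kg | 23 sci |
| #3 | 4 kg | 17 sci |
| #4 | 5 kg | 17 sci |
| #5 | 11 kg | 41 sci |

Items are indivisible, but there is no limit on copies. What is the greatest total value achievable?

Best value-per-unit is #3 at 17/4; filling with it alone gives 9×17 = 153.
Optimal mix: 7×#3 + 1×#5 → mass 39, value 160.

160 sci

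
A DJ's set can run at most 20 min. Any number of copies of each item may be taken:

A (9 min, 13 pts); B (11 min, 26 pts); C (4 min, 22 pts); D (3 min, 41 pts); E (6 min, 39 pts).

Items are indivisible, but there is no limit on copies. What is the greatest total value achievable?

246 pts

Best value-per-unit is D at 41/3, and filling with it alone uses duration 6×3=18. No mix of the others beats 6×41 = 246.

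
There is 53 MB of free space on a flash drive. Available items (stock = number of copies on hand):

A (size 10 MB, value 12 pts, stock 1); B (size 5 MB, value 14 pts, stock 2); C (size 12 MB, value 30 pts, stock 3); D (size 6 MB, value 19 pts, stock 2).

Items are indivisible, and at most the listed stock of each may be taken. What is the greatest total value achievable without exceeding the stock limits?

142 pts

Top feasible selections:
- 1×B + 3×C + 2×D: size 53, value 142
- 2×B + 3×C + 1×D: size 52, value 137
- 3×C + 2×D: size 48, value 128
Best: 142 pts.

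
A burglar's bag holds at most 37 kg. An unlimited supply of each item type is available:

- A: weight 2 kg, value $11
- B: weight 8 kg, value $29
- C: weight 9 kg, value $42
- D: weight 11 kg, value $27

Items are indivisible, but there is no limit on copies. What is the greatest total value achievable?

Best value-per-unit is A at 11/2, and filling with it alone uses weight 18×2=36. No mix of the others beats 18×11 = 198.

$198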